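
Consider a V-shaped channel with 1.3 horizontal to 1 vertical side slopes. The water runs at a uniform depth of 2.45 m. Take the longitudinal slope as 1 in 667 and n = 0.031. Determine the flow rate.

For a triangular section with side slope z = 1.3: A = zy² = 1.3×2.45² = 7.803 m²; P = 2y√(1+z²) = 2×2.45×1.64 = 8.037 m.
Hydraulic radius R = A/P = 7.803/8.037 = 0.971 m.
Manning's equation: Q = (1/n) A R^(2/3) S^(1/2) = (1/0.031) × 7.803 × 0.971^(2/3) × 0.001499^(1/2) = 9.56 m³/s.

Q = 9.56 m³/s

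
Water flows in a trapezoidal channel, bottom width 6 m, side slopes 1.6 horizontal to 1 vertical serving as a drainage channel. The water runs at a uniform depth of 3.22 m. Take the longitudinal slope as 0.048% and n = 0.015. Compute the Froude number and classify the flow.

With bottom width b = 6 m and side slope z = 1.6: A = (b + zy)y = (6 + 1.6×3.22)×3.22 = 35.91 m²; P = b + 2y√(1+z²) = 6 + 2×3.22×1.887 = 18.15 m.
Hydraulic radius R = A/P = 35.91/18.15 = 1.978 m.
V = (1/n) R^(2/3) √S = (1/0.015) × 1.978^(2/3) × √0.00048 = 2.302 m/s. Hydraulic depth D_h = A/T = 35.91/16.3 = 2.202 m.
Froude number Fr = V/√(g·D_h) = 2.302/√(9.81×2.202) = 0.495, which is less than 1, so the flow is subcritical.

subcritical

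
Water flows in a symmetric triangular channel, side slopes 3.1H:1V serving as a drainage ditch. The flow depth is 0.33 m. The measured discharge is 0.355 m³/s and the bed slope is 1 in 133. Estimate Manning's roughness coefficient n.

n = 0.024

For a triangular section with side slope z = 3.1: A = zy² = 3.1×0.33² = 0.3376 m²; P = 2y√(1+z²) = 2×0.33×3.257 = 2.15 m.
Hydraulic radius R = A/P = 0.3376/2.15 = 0.157 m.
Rearranging Manning's equation: n = (1/Q) A R^(2/3) S^(1/2) = (1/0.355) × 0.3376 × 0.157^(2/3) × √0.007519 = 0.024.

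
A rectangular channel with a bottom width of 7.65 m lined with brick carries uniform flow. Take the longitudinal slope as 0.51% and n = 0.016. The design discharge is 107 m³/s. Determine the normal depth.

Manning's equation rearranged: A R^(2/3) = nQ / (1·√S) = 0.016 × 107 / (√0.0051) = 23.97.
Try y = 1.87 m: A R^(2/3) = 16.65 — low.
Try y = 2.94 m: A R^(2/3) = 31.56 — high.
Try y = 2.41 m: A R^(2/3) = 23.93 — ≈ 23.97.

y_n = 2.41 m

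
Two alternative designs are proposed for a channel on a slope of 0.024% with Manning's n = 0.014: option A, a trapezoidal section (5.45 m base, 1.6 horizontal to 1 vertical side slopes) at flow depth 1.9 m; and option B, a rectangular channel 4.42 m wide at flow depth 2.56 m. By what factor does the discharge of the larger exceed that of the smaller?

Channel A: With bottom width b = 5.45 m and side slope z = 1.6: A = (b + zy)y = (5.45 + 1.6×1.9)×1.9 = 16.13 m²; P = b + 2y√(1+z²) = 5.45 + 2×1.9×1.887 = 12.62 m. Hydraulic radius R = A/P = 16.13/12.62 = 1.278 m. Q_A = (1/0.014)·16.13·1.278^(2/3)·√0.00024 = 21.02 m³/s.
Channel B: Flow area A = b·y = 4.42 × 2.56 = 11.32 m². Wetted perimeter P = b + 2y = 4.42 + 2×2.56 = 9.54 m. Hydraulic radius R = A/P = 11.32/9.54 = 1.186 m. Q_B = (1/0.014)·11.32·1.186^(2/3)·√0.00024 = 14.03 m³/s.
The larger discharge is 21.02 m³/s and the smaller is 14.03 m³/s; the ratio is 1.5.

1.5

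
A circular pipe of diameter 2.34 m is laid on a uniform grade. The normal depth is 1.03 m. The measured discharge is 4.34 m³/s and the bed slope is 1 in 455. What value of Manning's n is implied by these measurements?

n = 0.013

For a circular section of diameter D = 2.34 m at depth y = 1.03 m, the central angle is θ = 2 arccos(1 − 2y/D) = 2.902 rad. Then A = (D²/8)(θ − sin θ) = 1.823 m² and P = Dθ/2 = 3.395 m.
Hydraulic radius R = A/P = 1.823/3.395 = 0.5371 m.
Rearranging Manning's equation: n = (1/Q) A R^(2/3) S^(1/2) = (1/4.34) × 1.823 × 0.5371^(2/3) × √0.002198 = 0.013.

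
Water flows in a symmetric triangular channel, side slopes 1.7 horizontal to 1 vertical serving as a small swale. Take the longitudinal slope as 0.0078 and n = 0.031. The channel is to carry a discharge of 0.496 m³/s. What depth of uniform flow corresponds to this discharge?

Manning's equation rearranged: A R^(2/3) = nQ / (1·√S) = 0.031 × 0.496 / (√0.0078) = 0.1741.
Try y = 0.419 m: A R^(2/3) = 0.09535 — low.
Try y = 0.635 m: A R^(2/3) = 0.2889 — high.
Try y = 0.525 m: A R^(2/3) = 0.174 — close enough.

y_n = 0.525 m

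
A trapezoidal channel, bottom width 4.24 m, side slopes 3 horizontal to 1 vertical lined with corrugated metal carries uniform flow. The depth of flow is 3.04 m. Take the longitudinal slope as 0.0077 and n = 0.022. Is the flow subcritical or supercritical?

supercritical

With bottom width b = 4.24 m and side slope z = 3: A = (b + zy)y = (4.24 + 3×3.04)×3.04 = 40.61 m²; P = b + 2y√(1+z²) = 4.24 + 2×3.04×3.162 = 23.47 m.
Hydraulic radius R = A/P = 40.61/23.47 = 1.731 m.
V = (1/n) R^(2/3) √S = (1/0.022) × 1.731^(2/3) × √0.0077 = 5.75 m/s. Hydraulic depth D_h = A/T = 40.61/22.48 = 1.807 m.
Froude number Fr = V/√(g·D_h) = 5.75/√(9.81×1.807) = 1.37, which is greater than 1, so the flow is supercritical.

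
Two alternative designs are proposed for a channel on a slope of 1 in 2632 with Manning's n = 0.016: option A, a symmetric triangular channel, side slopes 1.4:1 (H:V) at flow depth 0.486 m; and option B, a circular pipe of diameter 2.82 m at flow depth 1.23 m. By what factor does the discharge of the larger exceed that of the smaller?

Channel A: For a triangular section with side slope z = 1.4: A = zy² = 1.4×0.486² = 0.3307 m²; P = 2y√(1+z²) = 2×0.486×1.72 = 1.672 m. Hydraulic radius R = A/P = 0.3307/1.672 = 0.1977 m. Q_A = (1/0.016)·0.3307·0.1977^(2/3)·√0.0003799 = 0.1367 m³/s.
Channel B: For a circular section of diameter D = 2.82 m at depth y = 1.23 m, the central angle is θ = 2 arccos(1 − 2y/D) = 2.886 rad. Then A = (D²/8)(θ − sin θ) = 2.617 m² and P = Dθ/2 = 4.069 m. Hydraulic radius R = A/P = 2.617/4.069 = 0.6431 m. Q_B = (1/0.016)·2.617·0.6431^(2/3)·√0.0003799 = 2.375 m³/s.
The larger discharge is 2.375 m³/s and the smaller is 0.1367 m³/s; the ratio is 17.4.

17.4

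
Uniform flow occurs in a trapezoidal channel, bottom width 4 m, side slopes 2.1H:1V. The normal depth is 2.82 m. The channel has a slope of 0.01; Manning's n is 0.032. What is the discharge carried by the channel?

With bottom width b = 4 m and side slope z = 2.1: A = (b + zy)y = (4 + 2.1×2.82)×2.82 = 27.98 m²; P = b + 2y√(1+z²) = 4 + 2×2.82×2.326 = 17.12 m.
Hydraulic radius R = A/P = 27.98/17.12 = 1.635 m.
Manning's equation: Q = (1/n) A R^(2/3) S^(1/2) = (1/0.032) × 27.98 × 1.635^(2/3) × 0.01^(1/2) = 121 m³/s.

Q = 121 m³/s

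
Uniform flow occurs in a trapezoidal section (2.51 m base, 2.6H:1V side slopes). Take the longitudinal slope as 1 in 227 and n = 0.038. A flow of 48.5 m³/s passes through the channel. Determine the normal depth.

Manning's equation rearranged: A R^(2/3) = nQ / (1·√S) = 0.038 × 48.5 / (√0.004405) = 27.77.
Trying y = 1.72 m: A R^(2/3) = 11.95 — too small.
Trying y = 3.18 m: A R^(2/3) = 48.71 — too large.
Trying y = 2.5 m: A R^(2/3) = 27.79 — close enough.

y_n = 2.5 m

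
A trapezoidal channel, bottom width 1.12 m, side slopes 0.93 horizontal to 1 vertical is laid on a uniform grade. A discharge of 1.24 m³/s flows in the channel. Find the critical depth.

y_c = 0.44 m

At critical depth, Q² T / (g A³) = 1, i.e. A³/T = Q²/g = 1.24²/9.81 = 0.1567.
At y = 0.531 m: A³/T = 0.2986 — too large.
At y = 0.44 m: A³/T = 0.1571 — close enough.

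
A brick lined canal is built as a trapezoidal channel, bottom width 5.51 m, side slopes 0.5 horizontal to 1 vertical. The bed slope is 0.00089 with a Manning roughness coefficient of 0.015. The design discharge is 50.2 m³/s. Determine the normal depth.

y_n = 2.69 m

Manning's equation rearranged: A R^(2/3) = nQ / (1·√S) = 0.015 × 50.2 / (√0.00089) = 25.24.
Trying y = 2.34 m: A R^(2/3) = 20.07 — short.
Trying y = 3.38 m: A R^(2/3) = 36.84 — over.
Trying y = 2.69 m: A R^(2/3) = 25.23 — ≈ 25.24.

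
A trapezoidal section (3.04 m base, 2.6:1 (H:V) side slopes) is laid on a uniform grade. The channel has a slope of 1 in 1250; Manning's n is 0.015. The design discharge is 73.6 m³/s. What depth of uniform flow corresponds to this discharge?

y_n = 2.81 m

Manning's equation rearranged: A R^(2/3) = nQ / (1·√S) = 0.015 × 73.6 / (√0.0008) = 39.03.
Try y = 3.26 m: A R^(2/3) = 54.95 — too large.
Try y = 1.95 m: A R^(2/3) = 17.23 — too small.
Try y = 2.81 m: A R^(2/3) = 39.02 — matches.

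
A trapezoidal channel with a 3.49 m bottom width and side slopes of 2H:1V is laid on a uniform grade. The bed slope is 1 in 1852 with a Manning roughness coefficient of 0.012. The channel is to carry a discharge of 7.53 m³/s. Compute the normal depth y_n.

Manning's equation rearranged: A R^(2/3) = nQ / (1·√S) = 0.012 × 7.53 / (√0.00054) = 3.889.
Trying y = 1.15 m: A R^(2/3) = 5.6 — high.
Trying y = 0.95 m: A R^(2/3) = 3.888 — matches.

y_n = 0.95 m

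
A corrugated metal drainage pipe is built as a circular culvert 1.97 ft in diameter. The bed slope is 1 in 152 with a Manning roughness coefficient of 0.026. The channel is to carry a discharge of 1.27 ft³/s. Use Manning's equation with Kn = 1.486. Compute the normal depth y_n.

y_n = 0.505 ft

Manning's equation rearranged: A R^(2/3) = nQ / (1.486·√S) = 0.026 × 1.27 / (1.486 × √0.006579) = 0.274.
At y = 0.45 ft: A R^(2/3) = 0.2175 — short.
At y = 0.63 ft: A R^(2/3) = 0.421 — over.
At y = 0.505 ft: A R^(2/3) = 0.2736 — matches.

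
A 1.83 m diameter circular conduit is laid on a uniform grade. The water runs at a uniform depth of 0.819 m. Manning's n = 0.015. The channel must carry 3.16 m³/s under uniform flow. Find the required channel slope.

For a circular section of diameter D = 1.83 m at depth y = 0.819 m, the central angle is θ = 2 arccos(1 − 2y/D) = 2.931 rad. Then A = (D²/8)(θ − sin θ) = 1.14 m² and P = Dθ/2 = 2.682 m.
Hydraulic radius R = A/P = 1.14/2.682 = 0.4249 m.
From Manning's equation, S = [nQ / (1 A R^(2/3))]² = [0.015 × 3.16 / (1 × 1.14 × 0.4249^(2/3))]² = 0.00541.

S = 0.00541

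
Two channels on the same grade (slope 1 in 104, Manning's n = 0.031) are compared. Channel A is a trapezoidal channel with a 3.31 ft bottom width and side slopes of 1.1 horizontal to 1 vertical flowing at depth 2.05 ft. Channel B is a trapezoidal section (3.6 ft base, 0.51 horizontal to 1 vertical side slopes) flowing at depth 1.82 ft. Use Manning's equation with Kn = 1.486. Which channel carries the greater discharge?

Channel A: With bottom width b = 3.31 ft and side slope z = 1.1: A = (b + zy)y = (3.31 + 1.1×2.05)×2.05 = 11.41 ft²; P = b + 2y√(1+z²) = 3.31 + 2×2.05×1.487 = 9.405 ft. Hydraulic radius R = A/P = 11.41/9.405 = 1.213 ft. Q_A = (1.486/0.031)·11.41·1.213^(2/3)·√0.009615 = 60.99 ft³/s.
Channel B: With bottom width b = 3.6 ft and side slope z = 0.51: A = (b + zy)y = (3.6 + 0.51×1.82)×1.82 = 8.241 ft²; P = b + 2y√(1+z²) = 3.6 + 2×1.82×1.123 = 7.686 ft. Hydraulic radius R = A/P = 8.241/7.686 = 1.072 ft. Q_B = (1.486/0.031)·8.241·1.072^(2/3)·√0.009615 = 40.58 ft³/s.
Q_A = 60.99 ft³/s vs Q_B = 40.58 ft³/s, so channel A carries more.

channel A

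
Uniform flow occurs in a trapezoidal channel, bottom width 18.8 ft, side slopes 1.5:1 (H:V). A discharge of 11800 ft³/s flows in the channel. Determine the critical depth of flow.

At critical depth, Q² T / (g A³) = 1, i.e. A³/T = Q²/g = 11800²/32.2 = 4324000.
At y = 12.4 ft: A³/T = 1781000 — too small.
At y = 19.8 ft: A³/T = 11320000 — too large.
At y = 15.6 ft: A³/T = 4349000 — close enough.

y_c = 15.6 ft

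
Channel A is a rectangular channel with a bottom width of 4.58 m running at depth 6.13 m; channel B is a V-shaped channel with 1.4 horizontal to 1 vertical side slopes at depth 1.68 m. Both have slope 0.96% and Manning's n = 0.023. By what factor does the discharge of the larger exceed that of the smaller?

Channel A: Flow area A = b·y = 4.58 × 6.13 = 28.08 m². Wetted perimeter P = b + 2y = 4.58 + 2×6.13 = 16.84 m. Hydraulic radius R = A/P = 28.08/16.84 = 1.667 m. Q_A = (1/0.023)·28.08·1.667^(2/3)·√0.0096 = 168.2 m³/s.
Channel B: For a triangular section with side slope z = 1.4: A = zy² = 1.4×1.68² = 3.951 m²; P = 2y√(1+z²) = 2×1.68×1.72 = 5.781 m. Hydraulic radius R = A/P = 3.951/5.781 = 0.6835 m. Q_B = (1/0.023)·3.951·0.6835^(2/3)·√0.0096 = 13.06 m³/s.
The larger discharge is 168.2 m³/s and the smaller is 13.06 m³/s; the ratio is 12.9.

12.9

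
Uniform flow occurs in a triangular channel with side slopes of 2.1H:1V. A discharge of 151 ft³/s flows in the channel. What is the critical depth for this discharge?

At critical depth, Q² T / (g A³) = 1, i.e. A³/T = Q²/g = 151²/32.2 = 708.1.
At y = 2.4 ft: A³/T = 175.6 — low.
At y = 3.17 ft: A³/T = 705.8 — matches.

y_c = 3.17 ft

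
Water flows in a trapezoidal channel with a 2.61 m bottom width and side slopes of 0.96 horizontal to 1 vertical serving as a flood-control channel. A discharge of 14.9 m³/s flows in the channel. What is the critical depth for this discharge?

At critical depth, Q² T / (g A³) = 1, i.e. A³/T = Q²/g = 14.9²/9.81 = 22.63.
At y = 1.05 m: A³/T = 11.85 — short.
At y = 1.44 m: A³/T = 35.35 — over.
At y = 1.27 m: A³/T = 22.78 — ≈ 22.63.

y_c = 1.27 m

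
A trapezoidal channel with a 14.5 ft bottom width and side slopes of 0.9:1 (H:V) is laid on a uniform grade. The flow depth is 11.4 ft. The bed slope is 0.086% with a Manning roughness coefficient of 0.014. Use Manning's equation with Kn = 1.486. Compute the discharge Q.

With bottom width b = 14.5 ft and side slope z = 0.9: A = (b + zy)y = (14.5 + 0.9×11.4)×11.4 = 282.3 ft²; P = b + 2y√(1+z²) = 14.5 + 2×11.4×1.345 = 45.17 ft.
Hydraulic radius R = A/P = 282.3/45.17 = 6.248 ft.
Manning's equation: Q = (1.486/n) A R^(2/3) S^(1/2) = (1.486/0.014) × 282.3 × 6.248^(2/3) × 0.00086^(1/2) = 2980 ft³/s.

Q = 2980 ft³/s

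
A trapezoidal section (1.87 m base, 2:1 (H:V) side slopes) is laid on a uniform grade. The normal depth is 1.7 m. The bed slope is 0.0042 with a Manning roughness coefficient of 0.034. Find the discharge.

Q = 16.5 m³/s

With bottom width b = 1.87 m and side slope z = 2: A = (b + zy)y = (1.87 + 2×1.7)×1.7 = 8.959 m²; P = b + 2y√(1+z²) = 1.87 + 2×1.7×2.236 = 9.473 m.
Hydraulic radius R = A/P = 8.959/9.473 = 0.9458 m.
Manning's equation: Q = (1/n) A R^(2/3) S^(1/2) = (1/0.034) × 8.959 × 0.9458^(2/3) × 0.0042^(1/2) = 16.5 m³/s.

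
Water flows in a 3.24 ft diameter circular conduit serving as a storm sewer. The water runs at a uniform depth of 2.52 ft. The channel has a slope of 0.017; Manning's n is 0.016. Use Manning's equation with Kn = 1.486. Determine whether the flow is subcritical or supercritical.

supercritical

For a circular section of diameter D = 3.24 ft at depth y = 2.52 ft, the central angle is θ = 2 arccos(1 − 2y/D) = 4.32 rad. Then A = (D²/8)(θ − sin θ) = 6.881 ft² and P = Dθ/2 = 6.998 ft.
Hydraulic radius R = A/P = 6.881/6.998 = 0.9832 ft.
V = (1.486/n) R^(2/3) √S = (1.486/0.016) × 0.9832^(2/3) × √0.017 = 11.97 ft/s. Hydraulic depth D_h = A/T = 6.881/2.694 = 2.554 ft.
Froude number Fr = V/√(g·D_h) = 11.97/√(32.2×2.554) = 1.32, which is greater than 1, so the flow is supercritical.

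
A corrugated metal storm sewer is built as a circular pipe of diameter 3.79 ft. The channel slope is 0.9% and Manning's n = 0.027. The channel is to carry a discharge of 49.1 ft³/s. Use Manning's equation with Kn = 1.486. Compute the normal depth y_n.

Manning's equation rearranged: A R^(2/3) = nQ / (1.486·√S) = 0.027 × 49.1 / (1.486 × √0.009) = 9.404.
Try y = 2.01 ft: A R^(2/3) = 6.006 — low.
Try y = 2.72 ft: A R^(2/3) = 9.408 — ≈ 9.404.

y_n = 2.72 ft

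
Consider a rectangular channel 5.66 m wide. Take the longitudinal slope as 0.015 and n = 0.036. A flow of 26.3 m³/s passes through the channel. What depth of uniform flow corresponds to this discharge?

y_n = 1.42 m

Manning's equation rearranged: A R^(2/3) = nQ / (1·√S) = 0.036 × 26.3 / (√0.015) = 7.731.
At y = 1.01 m: A R^(2/3) = 4.695 — short.
At y = 1.42 m: A R^(2/3) = 7.743 — close enough.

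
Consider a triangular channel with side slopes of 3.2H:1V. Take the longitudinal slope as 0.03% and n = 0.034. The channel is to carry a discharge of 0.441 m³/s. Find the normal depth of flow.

y_n = 0.737 m

Manning's equation rearranged: A R^(2/3) = nQ / (1·√S) = 0.034 × 0.441 / (√0.0003) = 0.8657.
At y = 0.92 m: A R^(2/3) = 1.565 — too large.
At y = 0.737 m: A R^(2/3) = 0.8661 — close enough.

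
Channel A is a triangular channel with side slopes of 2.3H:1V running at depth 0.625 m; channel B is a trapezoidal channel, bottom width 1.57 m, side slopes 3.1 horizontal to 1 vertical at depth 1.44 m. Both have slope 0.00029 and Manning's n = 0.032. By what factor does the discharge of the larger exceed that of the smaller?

19.1

Channel A: For a triangular section with side slope z = 2.3: A = zy² = 2.3×0.625² = 0.8984 m²; P = 2y√(1+z²) = 2×0.625×2.508 = 3.135 m. Hydraulic radius R = A/P = 0.8984/3.135 = 0.2866 m. Q_A = (1/0.032)·0.8984·0.2866^(2/3)·√0.00029 = 0.2078 m³/s.
Channel B: With bottom width b = 1.57 m and side slope z = 3.1: A = (b + zy)y = (1.57 + 3.1×1.44)×1.44 = 8.689 m²; P = b + 2y√(1+z²) = 1.57 + 2×1.44×3.257 = 10.95 m. Hydraulic radius R = A/P = 8.689/10.95 = 0.7934 m. Q_B = (1/0.032)·8.689·0.7934^(2/3)·√0.00029 = 3.963 m³/s.
The larger discharge is 3.963 m³/s and the smaller is 0.2078 m³/s; the ratio is 19.1.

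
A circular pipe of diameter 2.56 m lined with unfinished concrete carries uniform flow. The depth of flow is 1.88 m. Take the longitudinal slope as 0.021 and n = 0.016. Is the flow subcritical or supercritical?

For a circular section of diameter D = 2.56 m at depth y = 1.88 m, the central angle is θ = 2 arccos(1 − 2y/D) = 4.117 rad. Then A = (D²/8)(θ − sin θ) = 4.051 m² and P = Dθ/2 = 5.27 m.
Hydraulic radius R = A/P = 4.051/5.27 = 0.7687 m.
V = (1/n) R^(2/3) √S = (1/0.016) × 0.7687^(2/3) × √0.021 = 7.6 m/s. Hydraulic depth D_h = A/T = 4.051/2.261 = 1.792 m.
Froude number Fr = V/√(g·D_h) = 7.6/√(9.81×1.792) = 1.81, which is greater than 1, so the flow is supercritical.

supercritical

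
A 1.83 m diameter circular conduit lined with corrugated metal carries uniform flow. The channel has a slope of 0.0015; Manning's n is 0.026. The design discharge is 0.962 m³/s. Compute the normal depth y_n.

Manning's equation rearranged: A R^(2/3) = nQ / (1·√S) = 0.026 × 0.962 / (√0.0015) = 0.6458.
Try y = 0.904 m: A R^(2/3) = 0.7649 — high.
Try y = 0.598 m: A R^(2/3) = 0.3605 — low.
Try y = 0.82 m: A R^(2/3) = 0.6456 — close enough.

y_n = 0.82 m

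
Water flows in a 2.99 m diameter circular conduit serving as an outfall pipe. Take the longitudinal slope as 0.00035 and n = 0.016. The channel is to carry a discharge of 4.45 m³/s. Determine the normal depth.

Manning's equation rearranged: A R^(2/3) = nQ / (1·√S) = 0.016 × 4.45 / (√0.00035) = 3.806.
Try y = 2.03 m: A R^(2/3) = 4.648 — too large.
Try y = 1.22 m: A R^(2/3) = 2.021 — too small.
Try y = 1.77 m: A R^(2/3) = 3.806 — matches.

y_n = 1.77 m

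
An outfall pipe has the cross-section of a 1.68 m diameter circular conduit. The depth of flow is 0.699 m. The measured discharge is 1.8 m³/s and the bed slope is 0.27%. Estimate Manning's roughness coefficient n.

For a circular section of diameter D = 1.68 m at depth y = 0.699 m, the central angle is θ = 2 arccos(1 − 2y/D) = 2.804 rad. Then A = (D²/8)(θ − sin θ) = 0.8726 m² and P = Dθ/2 = 2.356 m.
Hydraulic radius R = A/P = 0.8726/2.356 = 0.3704 m.
Rearranging Manning's equation: n = (1/Q) A R^(2/3) S^(1/2) = (1/1.8) × 0.8726 × 0.3704^(2/3) × √0.0027 = 0.013.

n = 0.013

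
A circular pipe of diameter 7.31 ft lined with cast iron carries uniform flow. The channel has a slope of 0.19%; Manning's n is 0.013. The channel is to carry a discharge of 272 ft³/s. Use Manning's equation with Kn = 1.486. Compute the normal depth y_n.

Manning's equation rearranged: A R^(2/3) = nQ / (1.486·√S) = 0.013 × 272 / (1.486 × √0.0019) = 54.59.
Trying y = 4.07 ft: A R^(2/3) = 37.48 — low.
Trying y = 6.22 ft: A R^(2/3) = 64.69 — high.
Trying y = 5.27 ft: A R^(2/3) = 54.54 — close enough.

y_n = 5.27 ft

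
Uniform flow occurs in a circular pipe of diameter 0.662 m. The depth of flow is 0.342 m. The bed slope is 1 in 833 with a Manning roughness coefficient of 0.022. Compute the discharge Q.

Q = 0.0863 m³/s

For a circular section of diameter D = 0.662 m at depth y = 0.342 m, the central angle is θ = 2 arccos(1 − 2y/D) = 3.208 rad. Then A = (D²/8)(θ − sin θ) = 0.1794 m² and P = Dθ/2 = 1.062 m.
Hydraulic radius R = A/P = 0.1794/1.062 = 0.1689 m.
Manning's equation: Q = (1/n) A R^(2/3) S^(1/2) = (1/0.022) × 0.1794 × 0.1689^(2/3) × 0.0012^(1/2) = 0.0863 m³/s.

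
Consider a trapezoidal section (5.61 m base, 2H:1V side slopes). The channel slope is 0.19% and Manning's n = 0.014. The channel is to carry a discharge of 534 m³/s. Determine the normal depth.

Manning's equation rearranged: A R^(2/3) = nQ / (1·√S) = 0.014 × 534 / (√0.0019) = 171.5.
At y = 4.44 m: A R^(2/3) = 119.3 — too small.
At y = 6.07 m: A R^(2/3) = 238.3 — too large.
At y = 5.24 m: A R^(2/3) = 171.6 — ≈ 171.5.

y_n = 5.24 m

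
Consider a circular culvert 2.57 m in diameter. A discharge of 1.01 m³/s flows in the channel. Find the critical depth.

At critical depth, Q² T / (g A³) = 1, i.e. A³/T = Q²/g = 1.01²/9.81 = 0.104.
Trying y = 0.33 m: A³/T = 0.03429 — short.
Trying y = 0.539 m: A³/T = 0.236 — over.
Trying y = 0.437 m: A³/T = 0.1037 — matches.

y_c = 0.437 m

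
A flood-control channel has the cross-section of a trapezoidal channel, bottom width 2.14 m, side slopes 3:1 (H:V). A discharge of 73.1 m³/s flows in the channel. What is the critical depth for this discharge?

At critical depth, Q² T / (g A³) = 1, i.e. A³/T = Q²/g = 73.1²/9.81 = 544.7.
Try y = 2.02 m: A³/T = 318.7 — too small.
Try y = 2.57 m: A³/T = 923.8 — too large.
Try y = 2.28 m: A³/T = 542.5 — ≈ 544.7.

y_c = 2.28 m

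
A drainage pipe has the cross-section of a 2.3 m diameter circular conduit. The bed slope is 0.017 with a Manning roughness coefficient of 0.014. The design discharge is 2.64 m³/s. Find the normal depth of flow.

y_n = 0.488 m

Manning's equation rearranged: A R^(2/3) = nQ / (1·√S) = 0.014 × 2.64 / (√0.017) = 0.2835.
At y = 0.595 m: A R^(2/3) = 0.4211 — too large.
At y = 0.411 m: A R^(2/3) = 0.2001 — too small.
At y = 0.488 m: A R^(2/3) = 0.2835 — close enough.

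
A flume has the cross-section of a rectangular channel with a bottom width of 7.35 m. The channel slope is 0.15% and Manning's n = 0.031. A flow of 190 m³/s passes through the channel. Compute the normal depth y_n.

Manning's equation rearranged: A R^(2/3) = nQ / (1·√S) = 0.031 × 190 / (√0.0015) = 152.1.
Try y = 9.32 m: A R^(2/3) = 130.7 — too small.
Try y = 12.8 m: A R^(2/3) = 189.3 — too large.
Try y = 10.6 m: A R^(2/3) = 152.1 — matches.

y_n = 10.6 m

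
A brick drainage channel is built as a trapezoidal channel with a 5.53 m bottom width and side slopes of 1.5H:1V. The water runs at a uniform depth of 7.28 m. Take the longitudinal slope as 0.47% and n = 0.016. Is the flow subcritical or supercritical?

supercritical

With bottom width b = 5.53 m and side slope z = 1.5: A = (b + zy)y = (5.53 + 1.5×7.28)×7.28 = 119.8 m²; P = b + 2y√(1+z²) = 5.53 + 2×7.28×1.803 = 31.78 m.
Hydraulic radius R = A/P = 119.8/31.78 = 3.768 m.
V = (1/n) R^(2/3) √S = (1/0.016) × 3.768^(2/3) × √0.0047 = 10.38 m/s. Hydraulic depth D_h = A/T = 119.8/27.37 = 4.375 m.
Froude number Fr = V/√(g·D_h) = 10.38/√(9.81×4.375) = 1.58, which is greater than 1, so the flow is supercritical.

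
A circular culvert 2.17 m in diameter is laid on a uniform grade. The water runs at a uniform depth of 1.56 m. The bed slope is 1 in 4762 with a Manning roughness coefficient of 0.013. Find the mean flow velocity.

V = 0.835 m/s

For a circular section of diameter D = 2.17 m at depth y = 1.56 m, the central angle is θ = 2 arccos(1 − 2y/D) = 4.048 rad. Then A = (D²/8)(θ − sin θ) = 2.846 m² and P = Dθ/2 = 4.392 m.
Hydraulic radius R = A/P = 2.846/4.392 = 0.648 m.
From Manning's equation, V = (1/n) R^(2/3) S^(1/2) = (1/0.013) × 0.648^(2/3) × 0.00021^(1/2) = 0.835 m/s.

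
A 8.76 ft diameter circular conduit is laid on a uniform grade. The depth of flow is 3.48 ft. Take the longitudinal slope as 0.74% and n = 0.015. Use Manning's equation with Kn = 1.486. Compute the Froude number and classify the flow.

supercritical

For a circular section of diameter D = 8.76 ft at depth y = 3.48 ft, the central angle is θ = 2 arccos(1 − 2y/D) = 2.728 rad. Then A = (D²/8)(θ − sin θ) = 22.31 ft² and P = Dθ/2 = 11.95 ft.
Hydraulic radius R = A/P = 22.31/11.95 = 1.867 ft.
V = (1.486/n) R^(2/3) √S = (1.486/0.015) × 1.867^(2/3) × √0.0074 = 12.92 ft/s. Hydraulic depth D_h = A/T = 22.31/8.573 = 2.602 ft.
Froude number Fr = V/√(g·D_h) = 12.92/√(32.2×2.602) = 1.41, which is greater than 1, so the flow is supercritical.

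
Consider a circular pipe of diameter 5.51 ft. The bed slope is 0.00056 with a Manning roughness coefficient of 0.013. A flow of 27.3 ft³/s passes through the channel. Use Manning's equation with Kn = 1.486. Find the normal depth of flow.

y_n = 2.22 ft

Manning's equation rearranged: A R^(2/3) = nQ / (1.486·√S) = 0.013 × 27.3 / (1.486 × √0.00056) = 10.09.
Trying y = 1.99 ft: A R^(2/3) = 8.234 — low.
Trying y = 2.22 ft: A R^(2/3) = 10.08 — ≈ 10.09.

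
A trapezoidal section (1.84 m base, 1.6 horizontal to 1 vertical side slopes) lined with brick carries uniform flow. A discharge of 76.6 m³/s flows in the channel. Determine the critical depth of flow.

y_c = 2.9 m

At critical depth, Q² T / (g A³) = 1, i.e. A³/T = Q²/g = 76.6²/9.81 = 598.1.
Trying y = 3.61 m: A³/T = 1552 — too large.
Trying y = 2.9 m: A³/T = 596.8 — close enough.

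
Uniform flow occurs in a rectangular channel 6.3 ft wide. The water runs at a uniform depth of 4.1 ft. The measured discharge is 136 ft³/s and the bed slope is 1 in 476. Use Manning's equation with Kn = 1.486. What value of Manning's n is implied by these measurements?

n = 0.019

Flow area A = b·y = 6.3 × 4.1 = 25.83 ft². Wetted perimeter P = b + 2y = 6.3 + 2×4.1 = 14.5 ft.
Hydraulic radius R = A/P = 25.83/14.5 = 1.781 ft.
Rearranging Manning's equation: n = (1.486/Q) A R^(2/3) S^(1/2) = (1.486/136) × 25.83 × 1.781^(2/3) × √0.002101 = 0.019.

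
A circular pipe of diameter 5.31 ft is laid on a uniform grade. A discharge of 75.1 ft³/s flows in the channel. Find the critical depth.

At critical depth, Q² T / (g A³) = 1, i.e. A³/T = Q²/g = 75.1²/32.2 = 175.2.
Trying y = 1.66 ft: A³/T = 42.05 — too small.
Trying y = 3.05 ft: A³/T = 434.3 — too large.
Trying y = 2.4 ft: A³/T = 173.8 — close enough.

y_c = 2.4 ft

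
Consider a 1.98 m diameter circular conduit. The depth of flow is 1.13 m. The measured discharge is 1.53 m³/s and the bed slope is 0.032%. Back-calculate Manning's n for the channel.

n = 0.014

For a circular section of diameter D = 1.98 m at depth y = 1.13 m, the central angle is θ = 2 arccos(1 − 2y/D) = 3.425 rad. Then A = (D²/8)(θ − sin θ) = 1.816 m² and P = Dθ/2 = 3.391 m.
Hydraulic radius R = A/P = 1.816/3.391 = 0.5355 m.
Rearranging Manning's equation: n = (1/Q) A R^(2/3) S^(1/2) = (1/1.53) × 1.816 × 0.5355^(2/3) × √0.00032 = 0.014.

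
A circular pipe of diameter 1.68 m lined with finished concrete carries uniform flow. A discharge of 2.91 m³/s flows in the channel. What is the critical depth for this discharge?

y_c = 0.854 m

At critical depth, Q² T / (g A³) = 1, i.e. A³/T = Q²/g = 2.91²/9.81 = 0.8632.
Try y = 0.72 m: A³/T = 0.4494 — short.
Try y = 0.964 m: A³/T = 1.371 — over.
Try y = 0.854 m: A³/T = 0.8633 — matches.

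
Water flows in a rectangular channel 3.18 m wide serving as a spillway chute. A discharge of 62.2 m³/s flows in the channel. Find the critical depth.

y_c = 3.39 m

For a rectangular channel, critical depth y_c = (q²/g)^(1/3) where q = Q/b = 62.2/3.18 = 19.56 m²/s.
So y_c = (19.56²/9.81)^(1/3) = 3.39 m.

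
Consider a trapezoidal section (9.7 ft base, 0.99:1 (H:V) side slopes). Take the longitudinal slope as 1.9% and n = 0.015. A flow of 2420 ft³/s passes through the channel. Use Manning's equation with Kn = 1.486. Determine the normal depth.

y_n = 5.37 ft

Manning's equation rearranged: A R^(2/3) = nQ / (1.486·√S) = 0.015 × 2420 / (1.486 × √0.019) = 177.2.
Try y = 4.41 ft: A R^(2/3) = 123.4 — low.
Try y = 5.37 ft: A R^(2/3) = 176.9 — close enough.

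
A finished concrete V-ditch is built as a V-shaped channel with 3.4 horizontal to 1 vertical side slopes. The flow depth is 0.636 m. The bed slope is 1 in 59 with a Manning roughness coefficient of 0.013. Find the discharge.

Q = 6.24 m³/s

For a triangular section with side slope z = 3.4: A = zy² = 3.4×0.636² = 1.375 m²; P = 2y√(1+z²) = 2×0.636×3.544 = 4.508 m.
Hydraulic radius R = A/P = 1.375/4.508 = 0.3051 m.
Manning's equation: Q = (1/n) A R^(2/3) S^(1/2) = (1/0.013) × 1.375 × 0.3051^(2/3) × 0.01695^(1/2) = 6.24 m³/s.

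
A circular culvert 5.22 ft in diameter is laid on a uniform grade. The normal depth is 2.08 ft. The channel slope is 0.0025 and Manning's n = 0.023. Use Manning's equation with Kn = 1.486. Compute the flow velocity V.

For a circular section of diameter D = 5.22 ft at depth y = 2.08 ft, the central angle is θ = 2 arccos(1 − 2y/D) = 2.733 rad. Then A = (D²/8)(θ − sin θ) = 7.953 ft² and P = Dθ/2 = 7.132 ft.
Hydraulic radius R = A/P = 7.953/7.132 = 1.115 ft.
From Manning's equation, V = (1.486/n) R^(2/3) S^(1/2) = (1.486/0.023) × 1.115^(2/3) × 0.0025^(1/2) = 3.47 ft/s.

V = 3.47 ft/s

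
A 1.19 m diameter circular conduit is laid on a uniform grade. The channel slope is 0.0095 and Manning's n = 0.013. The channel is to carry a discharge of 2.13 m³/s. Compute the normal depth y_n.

y_n = 0.646 m

Manning's equation rearranged: A R^(2/3) = nQ / (1·√S) = 0.013 × 2.13 / (√0.0095) = 0.2841.
Try y = 0.742 m: A R^(2/3) = 0.3529 — over.
Try y = 0.446 m: A R^(2/3) = 0.1481 — short.
Try y = 0.646 m: A R^(2/3) = 0.2842 — matches.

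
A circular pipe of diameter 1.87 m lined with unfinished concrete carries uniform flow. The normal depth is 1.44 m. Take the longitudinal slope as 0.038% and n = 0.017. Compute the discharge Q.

Q = 1.78 m³/s

For a circular section of diameter D = 1.87 m at depth y = 1.44 m, the central angle is θ = 2 arccos(1 − 2y/D) = 4.283 rad. Then A = (D²/8)(θ − sin θ) = 2.269 m² and P = Dθ/2 = 4.004 m.
Hydraulic radius R = A/P = 2.269/4.004 = 0.5667 m.
Manning's equation: Q = (1/n) A R^(2/3) S^(1/2) = (1/0.017) × 2.269 × 0.5667^(2/3) × 0.00038^(1/2) = 1.78 m³/s.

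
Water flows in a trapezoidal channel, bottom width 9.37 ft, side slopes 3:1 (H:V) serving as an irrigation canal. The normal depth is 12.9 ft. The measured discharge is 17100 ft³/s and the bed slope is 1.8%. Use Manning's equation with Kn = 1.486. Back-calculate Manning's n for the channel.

With bottom width b = 9.37 ft and side slope z = 3: A = (b + zy)y = (9.37 + 3×12.9)×12.9 = 620.1 ft²; P = b + 2y√(1+z²) = 9.37 + 2×12.9×3.162 = 90.96 ft.
Hydraulic radius R = A/P = 620.1/90.96 = 6.818 ft.
Rearranging Manning's equation: n = (1.486/Q) A R^(2/3) S^(1/2) = (1.486/17100) × 620.1 × 6.818^(2/3) × √0.018 = 0.026.

n = 0.026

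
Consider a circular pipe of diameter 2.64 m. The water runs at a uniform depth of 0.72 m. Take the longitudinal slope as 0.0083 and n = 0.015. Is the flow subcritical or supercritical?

For a circular section of diameter D = 2.64 m at depth y = 0.72 m, the central angle is θ = 2 arccos(1 − 2y/D) = 2.198 rad. Then A = (D²/8)(θ − sin θ) = 1.209 m² and P = Dθ/2 = 2.901 m.
Hydraulic radius R = A/P = 1.209/2.901 = 0.4168 m.
V = (1/n) R^(2/3) √S = (1/0.015) × 0.4168^(2/3) × √0.0083 = 3.389 m/s. Hydraulic depth D_h = A/T = 1.209/2.352 = 0.5143 m.
Froude number Fr = V/√(g·D_h) = 3.389/√(9.81×0.5143) = 1.51, which is greater than 1, so the flow is supercritical.

supercritical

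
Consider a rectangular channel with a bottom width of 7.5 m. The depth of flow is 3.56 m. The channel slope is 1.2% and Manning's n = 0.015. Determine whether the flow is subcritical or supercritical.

supercritical

Flow area A = b·y = 7.5 × 3.56 = 26.7 m². Wetted perimeter P = b + 2y = 7.5 + 2×3.56 = 14.62 m.
Hydraulic radius R = A/P = 26.7/14.62 = 1.826 m.
V = (1/n) R^(2/3) √S = (1/0.015) × 1.826^(2/3) × √0.012 = 10.91 m/s. Hydraulic depth D_h = A/T = 26.7/7.5 = 3.56 m.
Froude number Fr = V/√(g·D_h) = 10.91/√(9.81×3.56) = 1.85, which is greater than 1, so the flow is supercritical.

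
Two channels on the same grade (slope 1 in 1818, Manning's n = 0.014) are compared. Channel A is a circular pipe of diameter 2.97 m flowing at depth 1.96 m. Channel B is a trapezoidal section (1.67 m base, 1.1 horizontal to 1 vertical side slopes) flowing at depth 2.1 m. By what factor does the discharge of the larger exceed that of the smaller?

1.97

Channel A: For a circular section of diameter D = 2.97 m at depth y = 1.96 m, the central angle is θ = 2 arccos(1 − 2y/D) = 3.793 rad. Then A = (D²/8)(θ − sin θ) = 4.85 m² and P = Dθ/2 = 5.632 m. Hydraulic radius R = A/P = 4.85/5.632 = 0.8612 m. Q_A = (1/0.014)·4.85·0.8612^(2/3)·√0.0005501 = 7.355 m³/s.
Channel B: With bottom width b = 1.67 m and side slope z = 1.1: A = (b + zy)y = (1.67 + 1.1×2.1)×2.1 = 8.358 m²; P = b + 2y√(1+z²) = 1.67 + 2×2.1×1.487 = 7.914 m. Hydraulic radius R = A/P = 8.358/7.914 = 1.056 m. Q_B = (1/0.014)·8.358·1.056^(2/3)·√0.0005501 = 14.52 m³/s.
The larger discharge is 14.52 m³/s and the smaller is 7.355 m³/s; the ratio is 1.97.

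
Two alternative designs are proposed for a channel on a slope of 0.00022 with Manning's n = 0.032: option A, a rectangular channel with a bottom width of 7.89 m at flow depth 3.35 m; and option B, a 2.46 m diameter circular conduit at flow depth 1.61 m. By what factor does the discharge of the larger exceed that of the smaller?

Channel A: Flow area A = b·y = 7.89 × 3.35 = 26.43 m². Wetted perimeter P = b + 2y = 7.89 + 2×3.35 = 14.59 m. Hydraulic radius R = A/P = 26.43/14.59 = 1.812 m. Q_A = (1/0.032)·26.43·1.812^(2/3)·√0.00022 = 18.21 m³/s.
Channel B: For a circular section of diameter D = 2.46 m at depth y = 1.61 m, the central angle is θ = 2 arccos(1 − 2y/D) = 3.77 rad. Then A = (D²/8)(θ − sin θ) = 3.296 m² and P = Dθ/2 = 4.637 m. Hydraulic radius R = A/P = 3.296/4.637 = 0.7109 m. Q_B = (1/0.032)·3.296·0.7109^(2/3)·√0.00022 = 1.217 m³/s.
The larger discharge is 18.21 m³/s and the smaller is 1.217 m³/s; the ratio is 15.

15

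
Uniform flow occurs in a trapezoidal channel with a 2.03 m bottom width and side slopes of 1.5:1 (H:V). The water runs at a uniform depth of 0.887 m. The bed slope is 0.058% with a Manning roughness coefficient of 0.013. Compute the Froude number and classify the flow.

subcritical

With bottom width b = 2.03 m and side slope z = 1.5: A = (b + zy)y = (2.03 + 1.5×0.887)×0.887 = 2.981 m²; P = b + 2y√(1+z²) = 2.03 + 2×0.887×1.803 = 5.228 m.
Hydraulic radius R = A/P = 2.981/5.228 = 0.5701 m.
V = (1/n) R^(2/3) √S = (1/0.013) × 0.5701^(2/3) × √0.00058 = 1.274 m/s. Hydraulic depth D_h = A/T = 2.981/4.691 = 0.6354 m.
Froude number Fr = V/√(g·D_h) = 1.274/√(9.81×0.6354) = 0.51, which is less than 1, so the flow is subcritical.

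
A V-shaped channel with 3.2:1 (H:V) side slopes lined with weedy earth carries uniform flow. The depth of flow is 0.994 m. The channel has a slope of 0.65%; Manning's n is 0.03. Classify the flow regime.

For a triangular section with side slope z = 3.2: A = zy² = 3.2×0.994² = 3.162 m²; P = 2y√(1+z²) = 2×0.994×3.353 = 6.665 m.
Hydraulic radius R = A/P = 3.162/6.665 = 0.4744 m.
V = (1/n) R^(2/3) √S = (1/0.03) × 0.4744^(2/3) × √0.0065 = 1.635 m/s. Hydraulic depth D_h = A/T = 3.162/6.362 = 0.497 m.
Froude number Fr = V/√(g·D_h) = 1.635/√(9.81×0.497) = 0.74, which is less than 1, so the flow is subcritical.

subcritical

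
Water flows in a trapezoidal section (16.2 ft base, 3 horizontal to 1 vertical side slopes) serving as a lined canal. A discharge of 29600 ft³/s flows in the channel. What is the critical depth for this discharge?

At critical depth, Q² T / (g A³) = 1, i.e. A³/T = Q²/g = 29600²/32.2 = 27210000.
At y = 15.5 ft: A³/T = 8406000 — low.
At y = 22.4 ft: A³/T = 43290000 — high.
At y = 20.2 ft: A³/T = 27170000 — matches.

y_c = 20.2 ft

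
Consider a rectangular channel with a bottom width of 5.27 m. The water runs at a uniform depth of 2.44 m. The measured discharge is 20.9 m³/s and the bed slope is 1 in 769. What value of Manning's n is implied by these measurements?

n = 0.026

Flow area A = b·y = 5.27 × 2.44 = 12.86 m². Wetted perimeter P = b + 2y = 5.27 + 2×2.44 = 10.15 m.
Hydraulic radius R = A/P = 12.86/10.15 = 1.267 m.
Rearranging Manning's equation: n = (1/Q) A R^(2/3) S^(1/2) = (1/20.9) × 12.86 × 1.267^(2/3) × √0.0013 = 0.026.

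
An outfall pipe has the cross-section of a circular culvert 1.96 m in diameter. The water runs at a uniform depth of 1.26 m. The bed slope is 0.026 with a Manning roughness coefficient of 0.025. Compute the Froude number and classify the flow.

supercritical

For a circular section of diameter D = 1.96 m at depth y = 1.26 m, the central angle is θ = 2 arccos(1 − 2y/D) = 3.721 rad. Then A = (D²/8)(θ − sin θ) = 2.05 m² and P = Dθ/2 = 3.647 m.
Hydraulic radius R = A/P = 2.05/3.647 = 0.5621 m.
V = (1/n) R^(2/3) √S = (1/0.025) × 0.5621^(2/3) × √0.026 = 4.393 m/s. Hydraulic depth D_h = A/T = 2.05/1.878 = 1.091 m.
Froude number Fr = V/√(g·D_h) = 4.393/√(9.81×1.091) = 1.34, which is greater than 1, so the flow is supercritical.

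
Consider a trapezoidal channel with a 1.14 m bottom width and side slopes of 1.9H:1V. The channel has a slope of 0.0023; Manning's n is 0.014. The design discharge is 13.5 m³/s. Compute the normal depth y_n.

Manning's equation rearranged: A R^(2/3) = nQ / (1·√S) = 0.014 × 13.5 / (√0.0023) = 3.941.
At y = 1.11 m: A R^(2/3) = 2.596 — too small.
At y = 1.59 m: A R^(2/3) = 5.845 — too large.
At y = 1.34 m: A R^(2/3) = 3.955 — close enough.

y_n = 1.34 m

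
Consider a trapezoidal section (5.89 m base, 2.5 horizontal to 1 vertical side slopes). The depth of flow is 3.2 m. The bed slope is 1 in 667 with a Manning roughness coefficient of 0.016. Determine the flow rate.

With bottom width b = 5.89 m and side slope z = 2.5: A = (b + zy)y = (5.89 + 2.5×3.2)×3.2 = 44.45 m²; P = b + 2y√(1+z²) = 5.89 + 2×3.2×2.693 = 23.12 m.
Hydraulic radius R = A/P = 44.45/23.12 = 1.922 m.
Manning's equation: Q = (1/n) A R^(2/3) S^(1/2) = (1/0.016) × 44.45 × 1.922^(2/3) × 0.001499^(1/2) = 166 m³/s.

Q = 166 m³/s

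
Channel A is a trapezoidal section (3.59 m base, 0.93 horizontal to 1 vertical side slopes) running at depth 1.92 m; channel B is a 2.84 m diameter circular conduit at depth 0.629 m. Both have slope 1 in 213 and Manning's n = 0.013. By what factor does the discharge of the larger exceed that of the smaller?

Channel A: With bottom width b = 3.59 m and side slope z = 0.93: A = (b + zy)y = (3.59 + 0.93×1.92)×1.92 = 10.32 m²; P = b + 2y√(1+z²) = 3.59 + 2×1.92×1.366 = 8.834 m. Hydraulic radius R = A/P = 10.32/8.834 = 1.168 m. Q_A = (1/0.013)·10.32·1.168^(2/3)·√0.004695 = 60.35 m³/s.
Channel B: For a circular section of diameter D = 2.84 m at depth y = 0.629 m, the central angle is θ = 2 arccos(1 − 2y/D) = 1.96 rad. Then A = (D²/8)(θ − sin θ) = 1.043 m² and P = Dθ/2 = 2.783 m. Hydraulic radius R = A/P = 1.043/2.783 = 0.3748 m. Q_B = (1/0.013)·1.043·0.3748^(2/3)·√0.004695 = 2.858 m³/s.
The larger discharge is 60.35 m³/s and the smaller is 2.858 m³/s; the ratio is 21.1.

21.1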